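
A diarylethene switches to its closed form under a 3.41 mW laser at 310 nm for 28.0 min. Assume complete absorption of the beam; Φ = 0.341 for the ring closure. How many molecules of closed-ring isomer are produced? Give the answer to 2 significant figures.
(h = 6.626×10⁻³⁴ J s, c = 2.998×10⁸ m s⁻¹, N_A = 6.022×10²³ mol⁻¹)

3.0×10¹⁸ molecules

Photon energy at 310 nm: hc/λ = (6.626×10⁻³⁴)(2.998×10⁸)/(310×10⁻⁹) = 6.408×10⁻¹⁹ J.
Energy delivered: (3.41 mW)(1680 s) = 5.729 J.
Photons incident: 5.729 / 6.408×10⁻¹⁹ = 8.940×10¹⁸, i.e. 8.940×10¹⁸/6.022×10²³ = 1.485×10⁻⁵ mol.
Product: Φ × n_abs = 0.341 × 1.485×10⁻⁵ = 5.064×10⁻⁶ mol.
As a count: 5.064×10⁻⁶ × 6.022×10²³ = 3.0×10¹⁸.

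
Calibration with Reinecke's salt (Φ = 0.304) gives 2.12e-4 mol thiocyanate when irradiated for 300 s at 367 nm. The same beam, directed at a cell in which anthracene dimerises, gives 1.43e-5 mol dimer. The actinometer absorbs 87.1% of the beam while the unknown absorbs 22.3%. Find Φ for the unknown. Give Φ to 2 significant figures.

Photons absorbed by the actinometer: 2.12e-4 / 0.304 = 6.974e-4 mol.
Incident flux: 6.974e-4 / 0.871 = 8.007e-4 einstein.
Absorbed by unknown: 0.223 × 8.007e-4 = 1.786e-4 mol.
Φ(unknown) = 1.43e-5 / 1.786e-4 = 0.080.

Φ = 0.080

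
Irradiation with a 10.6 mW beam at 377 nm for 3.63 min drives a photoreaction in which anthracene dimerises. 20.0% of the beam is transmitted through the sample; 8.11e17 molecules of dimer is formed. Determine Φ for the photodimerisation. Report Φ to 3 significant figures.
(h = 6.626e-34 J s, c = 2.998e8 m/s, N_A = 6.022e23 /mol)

Φ = 0.231

Product: 8.11e17 / 6.022e23 = 1.347e-6 mol.
Photon energy at 377 nm: hc/λ = (6.626e-34)(2.998e8)/(377e-9) = 5.269e-19 J.
Energy delivered: (10.6 mW)(217.8 s) = 2.309 J.
Photons incident: 2.309 / 5.269e-19 = 4.382e18, i.e. 4.382e18/6.022e23 = 7.277e-6 mol.
Fraction absorbed: 1 − 20.0/100 = 0.8000.
Photons absorbed: 0.8000 × 7.277e-6 = 5.822e-6 mol.
Φ = 1.347e-6 mol / 5.822e-6 mol photons = 0.231.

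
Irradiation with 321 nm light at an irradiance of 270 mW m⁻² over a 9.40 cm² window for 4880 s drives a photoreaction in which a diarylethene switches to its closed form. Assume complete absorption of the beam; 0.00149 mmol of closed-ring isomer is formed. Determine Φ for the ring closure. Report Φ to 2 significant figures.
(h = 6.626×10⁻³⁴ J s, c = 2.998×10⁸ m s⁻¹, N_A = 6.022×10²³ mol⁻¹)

Φ = 0.45

Product: 0.00149 mmol = 1.49×10⁻⁶ mol.
Photon energy at 321 nm: hc/λ = (6.626×10⁻³⁴)(2.998×10⁸)/(321×10⁻⁹) = 6.188×10⁻¹⁹ J.
Energy delivered: (270 mW m⁻²)(9.40×10⁻⁴ m²)(4880 s) = 1.239 J.
Photons incident: 1.239 / 6.188×10⁻¹⁹ = 2.002×10¹⁸, i.e. 2.002×10¹⁸/6.022×10²³ = 3.324×10⁻⁶ mol.
Φ = 1.49×10⁻⁶ mol / 3.324×10⁻⁶ mol photons = 0.45.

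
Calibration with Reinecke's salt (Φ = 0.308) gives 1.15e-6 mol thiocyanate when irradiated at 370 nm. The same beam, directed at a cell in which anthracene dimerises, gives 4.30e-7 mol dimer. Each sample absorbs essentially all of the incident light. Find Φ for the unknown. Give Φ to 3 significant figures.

Φ = 0.115

Photons absorbed by the actinometer: 1.15e-6 / 0.308 = 3.734e-6 mol.
Φ(unknown) = 4.30e-7 / 3.734e-6 = 0.115.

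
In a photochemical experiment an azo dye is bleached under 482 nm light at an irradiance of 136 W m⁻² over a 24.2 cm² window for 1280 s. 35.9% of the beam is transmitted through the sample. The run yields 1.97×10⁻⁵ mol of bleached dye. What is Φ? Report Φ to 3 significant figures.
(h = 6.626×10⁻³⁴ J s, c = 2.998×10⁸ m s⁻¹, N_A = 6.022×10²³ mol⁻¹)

Φ = 0.0181

Photon energy at 482 nm: hc/λ = (6.626×10⁻³⁴)(2.998×10⁸)/(482×10⁻⁹) = 4.121×10⁻¹⁹ J.
Energy delivered: (136 W m⁻²)(24.2×10⁻⁴ m²)(1280 s) = 421.3 J.
Photons incident: 421.3 / 4.121×10⁻¹⁹ = 1.022×10²¹, i.e. 1.022×10²¹/6.022×10²³ = 0.001697 mol.
Fraction absorbed: 1 − 35.9/100 = 0.6410.
Photons absorbed: 0.6410 × 0.001697 = 0.001088 mol.
Φ = 1.97×10⁻⁵ mol / 0.001088 mol photons = 0.0181.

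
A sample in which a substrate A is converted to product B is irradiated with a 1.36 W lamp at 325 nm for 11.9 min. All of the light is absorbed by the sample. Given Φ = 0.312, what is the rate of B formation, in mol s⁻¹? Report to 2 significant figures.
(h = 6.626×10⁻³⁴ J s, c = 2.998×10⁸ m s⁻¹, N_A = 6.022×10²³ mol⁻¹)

Photon energy at 325 nm: hc/λ = (6.626×10⁻³⁴)(2.998×10⁸)/(325×10⁻⁹) = 6.112×10⁻¹⁹ J.
Energy delivered: (1.36 W)(714 s) = 971.0 J.
Photons incident: 971.0 / 6.112×10⁻¹⁹ = 1.589×10²¹, i.e. 1.589×10²¹/6.022×10²³ = 0.002639 mol.
Product formed: 0.312 × 0.002639 = 8.234×10⁻⁴ mol.
Rate: 8.234×10⁻⁴ / 714 s = 1.2×10⁻⁶ mol s⁻¹.

1.2×10⁻⁶ mol s⁻¹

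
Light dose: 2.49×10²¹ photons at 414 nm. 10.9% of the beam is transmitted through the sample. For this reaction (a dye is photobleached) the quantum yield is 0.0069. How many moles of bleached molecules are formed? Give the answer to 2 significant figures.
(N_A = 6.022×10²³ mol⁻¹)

2.5×10⁻⁵ mol

Moles of photons: 2.49×10²¹ / 6.022×10²³ = 0.004135 mol.
Fraction absorbed: 1 − 10.9/100 = 0.8910.
Photons absorbed: 0.8910 × 0.004135 = 0.003684 mol.
Product: Φ × n_abs = 0.0069 × 0.003684 = 2.542×10⁻⁵ mol.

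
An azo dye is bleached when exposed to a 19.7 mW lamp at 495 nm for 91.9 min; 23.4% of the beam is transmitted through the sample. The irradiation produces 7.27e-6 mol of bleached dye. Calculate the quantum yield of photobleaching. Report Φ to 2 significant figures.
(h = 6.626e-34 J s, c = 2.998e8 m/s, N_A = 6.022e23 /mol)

Φ = 0.021

Photon energy at 495 nm: hc/λ = (6.626e-34)(2.998e8)/(495e-9) = 4.013e-19 J.
Energy delivered: (19.7 mW)(5514 s) = 108.6 J.
Photons incident: 108.6 / 4.013e-19 = 2.706e20, i.e. 2.706e20/6.022e23 = 4.494e-4 mol.
Fraction absorbed: 1 − 23.4/100 = 0.7660.
Photons absorbed: 0.7660 × 4.494e-4 = 3.442e-4 mol.
Φ = 7.27e-6 mol / 3.442e-4 mol photons = 0.021.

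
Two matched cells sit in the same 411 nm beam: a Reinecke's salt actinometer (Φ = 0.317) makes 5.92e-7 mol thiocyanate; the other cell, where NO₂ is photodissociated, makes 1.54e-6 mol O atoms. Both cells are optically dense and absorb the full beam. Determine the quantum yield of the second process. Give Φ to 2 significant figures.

Φ = 0.82

Photons absorbed by the actinometer: 5.92e-7 / 0.317 = 1.868e-6 mol.
Φ(unknown) = 1.54e-6 / 1.868e-6 = 0.82.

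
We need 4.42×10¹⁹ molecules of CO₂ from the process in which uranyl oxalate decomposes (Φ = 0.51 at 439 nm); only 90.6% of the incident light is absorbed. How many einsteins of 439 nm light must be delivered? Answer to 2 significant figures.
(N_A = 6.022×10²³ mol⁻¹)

Product: 4.42×10¹⁹ / 6.022×10²³ = 7.340×10⁻⁵ mol.
Photons that must be absorbed: 7.340×10⁻⁵ / 0.51 = 1.439×10⁻⁴ mol.
Incident photons needed: 1.439×10⁻⁴ / 0.906 = 1.588×10⁻⁴ mol.

1.6×10⁻⁴ einstein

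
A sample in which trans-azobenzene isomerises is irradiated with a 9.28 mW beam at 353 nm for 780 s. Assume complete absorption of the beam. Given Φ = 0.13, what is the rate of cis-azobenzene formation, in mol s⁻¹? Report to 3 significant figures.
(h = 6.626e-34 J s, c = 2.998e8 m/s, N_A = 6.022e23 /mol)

3.56e-9 mol s⁻¹

Photon energy at 353 nm: hc/λ = (6.626e-34)(2.998e8)/(353e-9) = 5.627e-19 J.
Energy delivered: (9.28 mW)(780 s) = 7.238 J.
Photons incident: 7.238 / 5.627e-19 = 1.286e19, i.e. 1.286e19/6.022e23 = 2.136e-5 mol.
Product formed: 0.13 × 2.136e-5 = 2.777e-6 mol.
Rate: 2.777e-6 / 780 s = 3.56e-9 mol s⁻¹.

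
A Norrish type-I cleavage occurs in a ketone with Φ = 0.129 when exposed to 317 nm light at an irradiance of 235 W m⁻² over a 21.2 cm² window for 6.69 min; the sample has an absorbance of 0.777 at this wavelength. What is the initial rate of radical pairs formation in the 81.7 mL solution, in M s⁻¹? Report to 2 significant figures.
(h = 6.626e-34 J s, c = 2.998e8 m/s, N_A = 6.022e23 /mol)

Photon energy at 317 nm: hc/λ = (6.626e-34)(2.998e8)/(317e-9) = 6.266e-19 J.
Energy delivered: (235 W m⁻²)(21.2e-4 m²)(401.4 s) = 200.0 J.
Photons incident: 200.0 / 6.266e-19 = 3.192e20, i.e. 3.192e20/6.022e23 = 5.301e-4 mol.
Fraction absorbed: 1 − 10^(−0.777) = 0.8329.
Photons absorbed: 0.8329 × 5.301e-4 = 4.415e-4 mol.
Product formed: 0.129 × 4.415e-4 = 5.695e-5 mol.
Rate: 5.695e-5 mol / (401.4 s × 0.0817 L) = 1.7e-6 M s⁻¹.

1.7e-6 M s⁻¹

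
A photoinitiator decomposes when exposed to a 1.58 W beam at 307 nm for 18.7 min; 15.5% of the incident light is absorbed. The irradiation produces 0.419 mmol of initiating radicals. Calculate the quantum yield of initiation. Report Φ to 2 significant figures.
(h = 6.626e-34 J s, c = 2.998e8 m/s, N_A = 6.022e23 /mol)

Φ = 0.59

Product: 0.419 mmol = 4.19e-4 mol.
Photon energy at 307 nm: hc/λ = (6.626e-34)(2.998e8)/(307e-9) = 6.471e-19 J.
Energy delivered: (1.58 W)(1122 s) = 1773 J.
Photons incident: 1773 / 6.471e-19 = 2.740e21, i.e. 2.740e21/6.022e23 = 0.004550 mol.
Photons absorbed: 0.155 × 0.004550 = 7.053e-4 mol.
Φ = 4.19e-4 mol / 7.053e-4 mol photons = 0.59.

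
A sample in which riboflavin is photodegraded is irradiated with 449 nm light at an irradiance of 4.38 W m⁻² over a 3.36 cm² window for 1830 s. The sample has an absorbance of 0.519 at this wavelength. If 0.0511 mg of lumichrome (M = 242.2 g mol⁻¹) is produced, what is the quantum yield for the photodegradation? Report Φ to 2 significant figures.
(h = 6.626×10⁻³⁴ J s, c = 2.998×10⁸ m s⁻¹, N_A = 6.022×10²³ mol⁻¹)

Φ = 0.030

Product: 0.0511 mg / 242.2 g mol⁻¹ = 2.110×10⁻⁷ mol.
Photon energy at 449 nm: hc/λ = (6.626×10⁻³⁴)(2.998×10⁸)/(449×10⁻⁹) = 4.424×10⁻¹⁹ J.
Energy delivered: (4.38 W m⁻²)(3.36×10⁻⁴ m²)(1830 s) = 2.693 J.
Photons incident: 2.693 / 4.424×10⁻¹⁹ = 6.087×10¹⁸, i.e. 6.087×10¹⁸/6.022×10²³ = 1.011×10⁻⁵ mol.
Fraction absorbed: 1 − 10^(−0.519) = 0.6973.
Photons absorbed: 0.6973 × 1.011×10⁻⁵ = 7.050×10⁻⁶ mol.
Φ = 2.110×10⁻⁷ mol / 7.050×10⁻⁶ mol photons = 0.030.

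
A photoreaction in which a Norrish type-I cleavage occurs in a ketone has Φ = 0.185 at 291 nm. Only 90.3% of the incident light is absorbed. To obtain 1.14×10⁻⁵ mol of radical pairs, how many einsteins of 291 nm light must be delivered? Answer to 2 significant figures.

Photons that must be absorbed: 1.14×10⁻⁵ / 0.185 = 6.162×10⁻⁵ mol.
Incident photons needed: 6.162×10⁻⁵ / 0.903 = 6.824×10⁻⁵ mol.

6.8×10⁻⁵ einstein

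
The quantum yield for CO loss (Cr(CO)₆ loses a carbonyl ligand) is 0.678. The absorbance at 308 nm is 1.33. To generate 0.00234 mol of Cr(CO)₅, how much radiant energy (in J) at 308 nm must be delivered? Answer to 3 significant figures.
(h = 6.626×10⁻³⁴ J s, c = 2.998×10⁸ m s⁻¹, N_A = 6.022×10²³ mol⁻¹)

1410 J

Photons that must be absorbed: 0.00234 / 0.678 = 0.003451 mol.
Fraction absorbed: 1 − 10^(−1.33) = 0.9532.
Incident photons needed: 0.003451 / 0.9532 = 0.003620 mol.
Photon energy: hc/λ = 6.450×10⁻¹⁹ J; per mole, 3.884×10⁵ J mol⁻¹.
Energy required: 0.003620 × 3.884×10⁵ = 1410 J.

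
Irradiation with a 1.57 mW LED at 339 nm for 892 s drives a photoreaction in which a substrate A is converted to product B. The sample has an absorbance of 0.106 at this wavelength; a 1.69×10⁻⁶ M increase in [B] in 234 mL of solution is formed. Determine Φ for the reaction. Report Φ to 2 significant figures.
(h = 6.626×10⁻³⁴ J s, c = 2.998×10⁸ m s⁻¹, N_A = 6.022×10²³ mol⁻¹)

Product: (1.69×10⁻⁶ M)(0.234 L) = 3.955×10⁻⁷ mol.
Photon energy at 339 nm: hc/λ = (6.626×10⁻³⁴)(2.998×10⁸)/(339×10⁻⁹) = 5.860×10⁻¹⁹ J.
Energy delivered: (1.57 mW)(892 s) = 1.400 J.
Photons incident: 1.400 / 5.860×10⁻¹⁹ = 2.389×10¹⁸, i.e. 2.389×10¹⁸/6.022×10²³ = 3.967×10⁻⁶ mol.
Fraction absorbed: 1 − 10^(−0.106) = 0.2166.
Photons absorbed: 0.2166 × 3.967×10⁻⁶ = 8.593×10⁻⁷ mol.
Φ = 3.955×10⁻⁷ mol / 8.593×10⁻⁷ mol photons = 0.46.

Φ = 0.46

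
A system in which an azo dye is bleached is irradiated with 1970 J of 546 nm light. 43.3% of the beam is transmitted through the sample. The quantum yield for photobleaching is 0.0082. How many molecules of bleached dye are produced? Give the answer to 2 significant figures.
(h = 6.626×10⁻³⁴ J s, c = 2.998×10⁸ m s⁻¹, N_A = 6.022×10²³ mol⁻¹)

Photon energy at 546 nm: hc/λ = (6.626×10⁻³⁴)(2.998×10⁸)/(546×10⁻⁹) = 3.638×10⁻¹⁹ J.
Photons incident: 1970 / 3.638×10⁻¹⁹ = 5.415×10²¹, i.e. 5.415×10²¹/6.022×10²³ = 0.008992 mol.
Fraction absorbed: 1 − 43.3/100 = 0.5670.
Photons absorbed: 0.5670 × 0.008992 = 0.005098 mol.
Product: Φ × n_abs = 0.0082 × 0.005098 = 4.180×10⁻⁵ mol.
As a count: 4.180×10⁻⁵ × 6.022×10²³ = 2.5×10¹⁹.

2.5×10¹⁹ molecules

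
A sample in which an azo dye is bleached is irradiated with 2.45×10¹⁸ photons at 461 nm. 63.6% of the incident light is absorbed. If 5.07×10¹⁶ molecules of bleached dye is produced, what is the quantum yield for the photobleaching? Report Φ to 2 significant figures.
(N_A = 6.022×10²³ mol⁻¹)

Φ = 0.033

Product: 5.07×10¹⁶ / 6.022×10²³ = 8.419×10⁻⁸ mol.
Moles of photons: 2.45×10¹⁸ / 6.022×10²³ = 4.068×10⁻⁶ mol.
Photons absorbed: 0.636 × 4.068×10⁻⁶ = 2.587×10⁻⁶ mol.
Φ = 8.419×10⁻⁸ mol / 2.587×10⁻⁶ mol photons = 0.033.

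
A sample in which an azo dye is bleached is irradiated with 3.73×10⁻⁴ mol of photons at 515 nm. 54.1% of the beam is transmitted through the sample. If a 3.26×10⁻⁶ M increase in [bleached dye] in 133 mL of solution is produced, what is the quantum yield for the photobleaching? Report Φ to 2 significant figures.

Φ = 0.0025

Product: (3.26×10⁻⁶ M)(0.133 L) = 4.336×10⁻⁷ mol.
Fraction absorbed: 1 − 54.1/100 = 0.4590.
Photons absorbed: 0.4590 × 3.73×10⁻⁴ = 1.712×10⁻⁴ mol.
Φ = 4.336×10⁻⁷ mol / 1.712×10⁻⁴ mol photons = 0.0025.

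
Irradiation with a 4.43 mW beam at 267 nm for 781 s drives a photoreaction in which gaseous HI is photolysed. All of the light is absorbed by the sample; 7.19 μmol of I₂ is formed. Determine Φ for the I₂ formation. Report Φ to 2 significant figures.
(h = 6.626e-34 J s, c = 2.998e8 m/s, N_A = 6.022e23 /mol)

Product: 7.19 μmol = 7.19e-6 mol.
Photon energy at 267 nm: hc/λ = (6.626e-34)(2.998e8)/(267e-9) = 7.440e-19 J.
Energy delivered: (4.43 mW)(781 s) = 3.460 J.
Photons incident: 3.460 / 7.440e-19 = 4.651e18, i.e. 4.651e18/6.022e23 = 7.723e-6 mol.
Φ = 7.19e-6 mol / 7.723e-6 mol photons = 0.93.

Φ = 0.93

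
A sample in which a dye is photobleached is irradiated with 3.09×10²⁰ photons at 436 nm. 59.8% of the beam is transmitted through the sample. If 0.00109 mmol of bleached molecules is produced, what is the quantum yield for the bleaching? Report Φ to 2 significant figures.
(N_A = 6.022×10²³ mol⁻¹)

Product: 0.00109 mmol = 1.09×10⁻⁶ mol.
Moles of photons: 3.09×10²⁰ / 6.022×10²³ = 5.131×10⁻⁴ mol.
Fraction absorbed: 1 − 59.8/100 = 0.4020.
Photons absorbed: 0.4020 × 5.131×10⁻⁴ = 2.063×10⁻⁴ mol.
Φ = 1.09×10⁻⁶ mol / 2.063×10⁻⁴ mol photons = 0.0053.

Φ = 0.0053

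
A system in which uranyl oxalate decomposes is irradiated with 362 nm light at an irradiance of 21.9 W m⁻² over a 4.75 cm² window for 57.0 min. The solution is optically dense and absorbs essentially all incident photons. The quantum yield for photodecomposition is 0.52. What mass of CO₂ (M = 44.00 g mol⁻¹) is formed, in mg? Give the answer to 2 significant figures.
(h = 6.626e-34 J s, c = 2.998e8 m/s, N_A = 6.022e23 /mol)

Photon energy at 362 nm: hc/λ = (6.626e-34)(2.998e8)/(362e-9) = 5.487e-19 J.
Energy delivered: (21.9 W m⁻²)(4.75e-4 m²)(3420 s) = 35.58 J.
Photons incident: 35.58 / 5.487e-19 = 6.484e19, i.e. 6.484e19/6.022e23 = 1.077e-4 mol.
Product: Φ × n_abs = 0.52 × 1.077e-4 = 5.600e-5 mol.
Mass: 5.600e-5 × 44.00 = 0.002464 g = 2.5 mg.

2.5 mg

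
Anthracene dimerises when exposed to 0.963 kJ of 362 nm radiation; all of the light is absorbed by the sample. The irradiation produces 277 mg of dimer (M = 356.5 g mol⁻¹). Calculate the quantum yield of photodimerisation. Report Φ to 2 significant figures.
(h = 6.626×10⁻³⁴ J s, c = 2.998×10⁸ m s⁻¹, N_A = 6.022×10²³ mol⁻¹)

Product: 277 mg / 356.5 g mol⁻¹ = 7.770×10⁻⁴ mol.
Photon energy at 362 nm: hc/λ = (6.626×10⁻³⁴)(2.998×10⁸)/(362×10⁻⁹) = 5.487×10⁻¹⁹ J.
Incident energy: 0.963 kJ = 963 J.
Photons incident: 963 / 5.487×10⁻¹⁹ = 1.755×10²¹, i.e. 1.755×10²¹/6.022×10²³ = 0.002914 mol.
Φ = 7.770×10⁻⁴ mol / 0.002914 mol photons = 0.27.

Φ = 0.27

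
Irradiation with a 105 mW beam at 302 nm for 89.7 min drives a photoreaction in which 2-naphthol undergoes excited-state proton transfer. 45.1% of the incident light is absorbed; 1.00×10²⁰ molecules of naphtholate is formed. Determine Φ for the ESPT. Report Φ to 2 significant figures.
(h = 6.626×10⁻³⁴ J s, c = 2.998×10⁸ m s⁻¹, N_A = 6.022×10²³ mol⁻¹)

Product: 1.00×10²⁰ / 6.022×10²³ = 1.661×10⁻⁴ mol.
Photon energy at 302 nm: hc/λ = (6.626×10⁻³⁴)(2.998×10⁸)/(302×10⁻⁹) = 6.578×10⁻¹⁹ J.
Energy delivered: (105 mW)(5382 s) = 565.1 J.
Photons incident: 565.1 / 6.578×10⁻¹⁹ = 8.591×10²⁰, i.e. 8.591×10²⁰/6.022×10²³ = 0.001427 mol.
Photons absorbed: 0.451 × 0.001427 = 6.436×10⁻⁴ mol.
Φ = 1.661×10⁻⁴ mol / 6.436×10⁻⁴ mol photons = 0.26.

Φ = 0.26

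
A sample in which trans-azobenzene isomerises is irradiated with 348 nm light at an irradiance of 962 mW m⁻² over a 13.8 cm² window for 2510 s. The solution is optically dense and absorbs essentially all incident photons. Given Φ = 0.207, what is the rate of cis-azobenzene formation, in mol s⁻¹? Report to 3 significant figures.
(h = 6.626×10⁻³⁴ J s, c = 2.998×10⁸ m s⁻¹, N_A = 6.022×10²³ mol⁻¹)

Photon energy at 348 nm: hc/λ = (6.626×10⁻³⁴)(2.998×10⁸)/(348×10⁻⁹) = 5.708×10⁻¹⁹ J.
Energy delivered: (962 mW m⁻²)(13.8×10⁻⁴ m²)(2510 s) = 3.332 J.
Photons incident: 3.332 / 5.708×10⁻¹⁹ = 5.837×10¹⁸, i.e. 5.837×10¹⁸/6.022×10²³ = 9.693×10⁻⁶ mol.
Product formed: 0.207 × 9.693×10⁻⁶ = 2.006×10⁻⁶ mol.
Rate: 2.006×10⁻⁶ / 2510 s = 7.99×10⁻¹⁰ mol s⁻¹.

7.99×10⁻¹⁰ mol s⁻¹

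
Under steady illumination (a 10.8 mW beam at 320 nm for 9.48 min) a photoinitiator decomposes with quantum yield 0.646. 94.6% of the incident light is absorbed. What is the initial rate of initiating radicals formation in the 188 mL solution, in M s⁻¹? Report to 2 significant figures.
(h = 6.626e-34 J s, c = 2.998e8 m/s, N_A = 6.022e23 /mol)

9.4e-8 M s⁻¹

Photon energy at 320 nm: hc/λ = (6.626e-34)(2.998e8)/(320e-9) = 6.208e-19 J.
Energy delivered: (10.8 mW)(568.8 s) = 6.143 J.
Photons incident: 6.143 / 6.208e-19 = 9.895e18, i.e. 9.895e18/6.022e23 = 1.643e-5 mol.
Photons absorbed: 0.946 × 1.643e-5 = 1.554e-5 mol.
Product formed: 0.646 × 1.554e-5 = 1.004e-5 mol.
Rate: 1.004e-5 mol / (568.8 s × 0.188 L) = 9.4e-8 M s⁻¹.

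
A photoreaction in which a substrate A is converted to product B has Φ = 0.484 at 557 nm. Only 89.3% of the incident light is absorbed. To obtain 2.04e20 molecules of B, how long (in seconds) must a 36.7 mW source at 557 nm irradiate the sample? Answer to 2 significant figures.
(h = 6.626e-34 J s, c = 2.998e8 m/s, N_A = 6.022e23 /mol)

Product: 2.04e20 / 6.022e23 = 3.388e-4 mol.
Photons that must be absorbed: 3.388e-4 / 0.484 = 7.000e-4 mol.
Incident photons needed: 7.000e-4 / 0.893 = 7.839e-4 mol.
Photon energy: hc/λ = 3.566e-19 J; per mole, 2.147e5 J mol⁻¹.
Energy required: 7.839e-4 × 2.147e5 = 168.3 J.
Time: 168.3 J / 0.0367 W = 4600 s.

t ≈ 4600 s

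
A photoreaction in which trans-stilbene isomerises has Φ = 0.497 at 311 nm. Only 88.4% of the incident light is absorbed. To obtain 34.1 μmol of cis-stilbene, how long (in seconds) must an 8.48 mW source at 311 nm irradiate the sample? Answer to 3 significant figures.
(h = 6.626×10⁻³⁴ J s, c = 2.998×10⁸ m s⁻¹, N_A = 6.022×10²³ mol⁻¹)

Product: 34.1 μmol = 3.41×10⁻⁵ mol.
Photons that must be absorbed: 3.41×10⁻⁵ / 0.497 = 6.861×10⁻⁵ mol.
Incident photons needed: 6.861×10⁻⁵ / 0.884 = 7.761×10⁻⁵ mol.
Photon energy: hc/λ = 6.387×10⁻¹⁹ J; per mole, 3.846×10⁵ J mol⁻¹.
Energy required: 7.761×10⁻⁵ × 3.846×10⁵ = 29.85 J.
Time: 29.85 J / 0.00848 W = 3520 s.

t ≈ 3520 s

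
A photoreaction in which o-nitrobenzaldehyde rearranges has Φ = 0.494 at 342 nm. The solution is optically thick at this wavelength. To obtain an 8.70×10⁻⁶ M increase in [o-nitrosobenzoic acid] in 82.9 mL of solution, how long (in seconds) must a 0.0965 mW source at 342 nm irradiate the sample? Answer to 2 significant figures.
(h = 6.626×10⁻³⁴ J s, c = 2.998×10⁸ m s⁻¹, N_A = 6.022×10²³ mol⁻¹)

t ≈ 5300 s

Product: (8.70×10⁻⁶ M)(0.0829 L) = 7.212×10⁻⁷ mol.
Photons that must be absorbed: 7.212×10⁻⁷ / 0.494 = 1.460×10⁻⁶ mol.
Photon energy: hc/λ = 5.808×10⁻¹⁹ J; per mole, 3.498×10⁵ J mol⁻¹.
Energy required: 1.460×10⁻⁶ × 3.498×10⁵ = 0.5107 J.
Time: 0.5107 J / 9.65e-05 W = 5300 s.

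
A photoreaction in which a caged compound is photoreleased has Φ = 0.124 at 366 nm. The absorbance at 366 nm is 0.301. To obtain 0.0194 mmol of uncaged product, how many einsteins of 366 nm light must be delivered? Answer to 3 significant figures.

Product: 0.0194 mmol = 1.94×10⁻⁵ mol.
Photons that must be absorbed: 1.94×10⁻⁵ / 0.124 = 1.565×10⁻⁴ mol.
Fraction absorbed: 1 − 10^(−0.301) = 0.5000.
Incident photons needed: 1.565×10⁻⁴ / 0.5000 = 3.130×10⁻⁴ mol.

3.13×10⁻⁴ einstein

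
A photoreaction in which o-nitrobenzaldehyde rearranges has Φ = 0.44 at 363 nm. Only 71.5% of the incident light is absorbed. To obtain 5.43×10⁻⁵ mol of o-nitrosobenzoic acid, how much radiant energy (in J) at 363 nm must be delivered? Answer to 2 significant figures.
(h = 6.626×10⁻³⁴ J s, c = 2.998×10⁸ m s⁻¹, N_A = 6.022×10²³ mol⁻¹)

57 J

Photons that must be absorbed: 5.43×10⁻⁵ / 0.44 = 1.234×10⁻⁴ mol.
Incident photons needed: 1.234×10⁻⁴ / 0.715 = 1.726×10⁻⁴ mol.
Photon energy: hc/λ = 5.472×10⁻¹⁹ J; per mole, 3.295×10⁵ J mol⁻¹.
Energy required: 1.726×10⁻⁴ × 3.295×10⁵ = 57 J.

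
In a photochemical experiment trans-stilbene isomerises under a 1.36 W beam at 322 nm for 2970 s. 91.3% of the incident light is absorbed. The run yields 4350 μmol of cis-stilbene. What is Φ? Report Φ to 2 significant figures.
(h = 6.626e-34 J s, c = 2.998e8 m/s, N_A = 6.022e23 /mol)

Product: 4350 μmol = 0.00435 mol.
Photon energy at 322 nm: hc/λ = (6.626e-34)(2.998e8)/(322e-9) = 6.169e-19 J.
Energy delivered: (1.36 W)(2970 s) = 4039 J.
Photons incident: 4039 / 6.169e-19 = 6.547e21, i.e. 6.547e21/6.022e23 = 0.01087 mol.
Photons absorbed: 0.913 × 0.01087 = 0.009924 mol.
Φ = 0.00435 mol / 0.009924 mol photons = 0.44.

Φ = 0.44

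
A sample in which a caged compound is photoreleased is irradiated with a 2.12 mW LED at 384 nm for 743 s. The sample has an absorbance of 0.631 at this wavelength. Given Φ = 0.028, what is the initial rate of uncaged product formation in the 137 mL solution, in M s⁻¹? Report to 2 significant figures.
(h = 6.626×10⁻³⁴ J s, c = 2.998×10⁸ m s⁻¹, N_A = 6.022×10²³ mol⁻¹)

1.1×10⁻⁹ M s⁻¹

Photon energy at 384 nm: hc/λ = (6.626×10⁻³⁴)(2.998×10⁸)/(384×10⁻⁹) = 5.173×10⁻¹⁹ J.
Energy delivered: (2.12 mW)(743 s) = 1.575 J.
Photons incident: 1.575 / 5.173×10⁻¹⁹ = 3.045×10¹⁸, i.e. 3.045×10¹⁸/6.022×10²³ = 5.056×10⁻⁶ mol.
Fraction absorbed: 1 − 10^(−0.631) = 0.7661.
Photons absorbed: 0.7661 × 5.056×10⁻⁶ = 3.873×10⁻⁶ mol.
Product formed: 0.028 × 3.873×10⁻⁶ = 1.084×10⁻⁷ mol.
Rate: 1.084×10⁻⁷ mol / (743 s × 0.137 L) = 1.1×10⁻⁹ M s⁻¹.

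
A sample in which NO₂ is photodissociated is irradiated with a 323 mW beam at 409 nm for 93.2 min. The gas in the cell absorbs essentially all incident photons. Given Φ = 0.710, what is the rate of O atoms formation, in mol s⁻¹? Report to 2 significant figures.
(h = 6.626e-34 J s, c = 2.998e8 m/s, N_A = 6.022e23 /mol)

Photon energy at 409 nm: hc/λ = (6.626e-34)(2.998e8)/(409e-9) = 4.857e-19 J.
Energy delivered: (323 mW)(5592 s) = 1806 J.
Photons incident: 1806 / 4.857e-19 = 3.718e21, i.e. 3.718e21/6.022e23 = 0.006174 mol.
Product formed: 0.710 × 0.006174 = 0.004384 mol.
Rate: 0.004384 / 5592 s = 7.8e-7 mol s⁻¹.

7.8e-7 mol s⁻¹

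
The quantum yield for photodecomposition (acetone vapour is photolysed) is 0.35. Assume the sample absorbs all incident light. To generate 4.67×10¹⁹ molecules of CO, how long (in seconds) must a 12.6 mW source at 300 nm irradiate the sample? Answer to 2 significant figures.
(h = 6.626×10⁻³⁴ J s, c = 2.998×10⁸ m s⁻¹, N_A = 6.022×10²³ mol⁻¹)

t ≈ 7000 s

Product: 4.67×10¹⁹ / 6.022×10²³ = 7.755×10⁻⁵ mol.
Photons that must be absorbed: 7.755×10⁻⁵ / 0.35 = 2.216×10⁻⁴ mol.
Photon energy: hc/λ = 6.622×10⁻¹⁹ J; per mole, 3.988×10⁵ J mol⁻¹.
Energy required: 2.216×10⁻⁴ × 3.988×10⁵ = 88.37 J.
Time: 88.37 J / 0.0126 W = 7000 s.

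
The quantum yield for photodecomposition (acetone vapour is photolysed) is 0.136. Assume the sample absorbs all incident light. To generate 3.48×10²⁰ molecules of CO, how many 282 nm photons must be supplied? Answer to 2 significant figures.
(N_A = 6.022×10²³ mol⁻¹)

Product: 3.48×10²⁰ / 6.022×10²³ = 5.779×10⁻⁴ mol.
Photons that must be absorbed: 5.779×10⁻⁴ / 0.136 = 0.004249 mol.
Photon count: 0.004249 × 6.022×10²³ = 2.6×10²¹.

2.6×10²¹ photons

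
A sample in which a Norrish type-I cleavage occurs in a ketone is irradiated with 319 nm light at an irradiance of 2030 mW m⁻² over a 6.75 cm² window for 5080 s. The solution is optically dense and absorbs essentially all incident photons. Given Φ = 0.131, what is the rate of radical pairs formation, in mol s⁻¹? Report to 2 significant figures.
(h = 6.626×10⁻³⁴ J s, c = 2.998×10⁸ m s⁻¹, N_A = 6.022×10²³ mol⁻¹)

Photon energy at 319 nm: hc/λ = (6.626×10⁻³⁴)(2.998×10⁸)/(319×10⁻⁹) = 6.227×10⁻¹⁹ J.
Energy delivered: (2030 mW m⁻²)(6.75×10⁻⁴ m²)(5080 s) = 6.961 J.
Photons incident: 6.961 / 6.227×10⁻¹⁹ = 1.118×10¹⁹, i.e. 1.118×10¹⁹/6.022×10²³ = 1.857×10⁻⁵ mol.
Product formed: 0.131 × 1.857×10⁻⁵ = 2.433×10⁻⁶ mol.
Rate: 2.433×10⁻⁶ / 5080 s = 4.8×10⁻¹⁰ mol s⁻¹.

4.8×10⁻¹⁰ mol s⁻¹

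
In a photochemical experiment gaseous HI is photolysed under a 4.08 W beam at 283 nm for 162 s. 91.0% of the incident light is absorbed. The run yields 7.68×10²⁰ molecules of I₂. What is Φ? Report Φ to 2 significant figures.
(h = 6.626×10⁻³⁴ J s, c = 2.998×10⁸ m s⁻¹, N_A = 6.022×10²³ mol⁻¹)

Φ = 0.90

Product: 7.68×10²⁰ / 6.022×10²³ = 0.001275 mol.
Photon energy at 283 nm: hc/λ = (6.626×10⁻³⁴)(2.998×10⁸)/(283×10⁻⁹) = 7.019×10⁻¹⁹ J.
Energy delivered: (4.08 W)(162 s) = 661.0 J.
Photons incident: 661.0 / 7.019×10⁻¹⁹ = 9.417×10²⁰, i.e. 9.417×10²⁰/6.022×10²³ = 0.001564 mol.
Photons absorbed: 0.910 × 0.001564 = 0.001423 mol.
Φ = 0.001275 mol / 0.001423 mol photons = 0.90.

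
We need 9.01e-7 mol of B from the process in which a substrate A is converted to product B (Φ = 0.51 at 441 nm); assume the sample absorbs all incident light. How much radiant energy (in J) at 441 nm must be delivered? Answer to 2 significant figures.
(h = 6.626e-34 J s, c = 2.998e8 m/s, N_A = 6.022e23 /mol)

0.48 J

Photons that must be absorbed: 9.01e-7 / 0.51 = 1.767e-6 mol.
Photon energy: hc/λ = 4.504e-19 J; per mole, 2.712e5 J mol⁻¹.
Energy required: 1.767e-6 × 2.712e5 = 0.48 J.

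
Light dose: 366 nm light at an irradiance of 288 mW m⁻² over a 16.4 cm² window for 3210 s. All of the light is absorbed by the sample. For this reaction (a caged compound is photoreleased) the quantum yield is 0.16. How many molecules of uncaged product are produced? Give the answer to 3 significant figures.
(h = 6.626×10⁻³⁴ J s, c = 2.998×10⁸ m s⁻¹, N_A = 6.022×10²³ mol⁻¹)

Photon energy at 366 nm: hc/λ = (6.626×10⁻³⁴)(2.998×10⁸)/(366×10⁻⁹) = 5.428×10⁻¹⁹ J.
Energy delivered: (288 mW m⁻²)(16.4×10⁻⁴ m²)(3210 s) = 1.516 J.
Photons incident: 1.516 / 5.428×10⁻¹⁹ = 2.793×10¹⁸, i.e. 2.793×10¹⁸/6.022×10²³ = 4.638×10⁻⁶ mol.
Product: Φ × n_abs = 0.16 × 4.638×10⁻⁶ = 7.421×10⁻⁷ mol.
As a count: 7.421×10⁻⁷ × 6.022×10²³ = 4.47×10¹⁷.

4.47×10¹⁷ molecules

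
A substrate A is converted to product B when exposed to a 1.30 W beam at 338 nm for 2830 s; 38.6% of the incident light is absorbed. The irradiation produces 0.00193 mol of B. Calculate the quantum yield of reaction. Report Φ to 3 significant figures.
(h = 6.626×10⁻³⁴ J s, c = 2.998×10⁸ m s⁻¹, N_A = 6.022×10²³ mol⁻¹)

Φ = 0.481

Photon energy at 338 nm: hc/λ = (6.626×10⁻³⁴)(2.998×10⁸)/(338×10⁻⁹) = 5.877×10⁻¹⁹ J.
Energy delivered: (1.30 W)(2830 s) = 3679 J.
Photons incident: 3679 / 5.877×10⁻¹⁹ = 6.260×10²¹, i.e. 6.260×10²¹/6.022×10²³ = 0.01040 mol.
Photons absorbed: 0.386 × 0.01040 = 0.004014 mol.
Φ = 0.00193 mol / 0.004014 mol photons = 0.481.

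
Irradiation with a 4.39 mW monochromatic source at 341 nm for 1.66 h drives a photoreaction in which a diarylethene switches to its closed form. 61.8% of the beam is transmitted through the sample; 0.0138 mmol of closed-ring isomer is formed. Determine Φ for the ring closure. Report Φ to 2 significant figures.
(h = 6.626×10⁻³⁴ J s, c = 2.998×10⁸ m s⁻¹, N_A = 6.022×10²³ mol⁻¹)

Product: 0.0138 mmol = 1.38×10⁻⁵ mol.
Photon energy at 341 nm: hc/λ = (6.626×10⁻³⁴)(2.998×10⁸)/(341×10⁻⁹) = 5.825×10⁻¹⁹ J.
Energy delivered: (4.39 mW)(5976 s) = 26.23 J.
Photons incident: 26.23 / 5.825×10⁻¹⁹ = 4.503×10¹⁹, i.e. 4.503×10¹⁹/6.022×10²³ = 7.478×10⁻⁵ mol.
Fraction absorbed: 1 − 61.8/100 = 0.3820.
Photons absorbed: 0.3820 × 7.478×10⁻⁵ = 2.857×10⁻⁵ mol.
Φ = 1.38×10⁻⁵ mol / 2.857×10⁻⁵ mol photons = 0.48.

Φ = 0.48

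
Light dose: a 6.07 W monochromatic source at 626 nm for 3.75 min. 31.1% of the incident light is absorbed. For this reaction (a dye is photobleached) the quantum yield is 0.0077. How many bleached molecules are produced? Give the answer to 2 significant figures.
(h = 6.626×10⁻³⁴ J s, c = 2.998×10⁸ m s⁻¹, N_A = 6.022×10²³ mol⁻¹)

1.0×10¹⁹ bleached molecules

Photon energy at 626 nm: hc/λ = (6.626×10⁻³⁴)(2.998×10⁸)/(626×10⁻⁹) = 3.173×10⁻¹⁹ J.
Energy delivered: (6.07 W)(225 s) = 1366 J.
Photons incident: 1366 / 3.173×10⁻¹⁹ = 4.305×10²¹, i.e. 4.305×10²¹/6.022×10²³ = 0.007149 mol.
Photons absorbed: 0.311 × 0.007149 = 0.002223 mol.
Product: Φ × n_abs = 0.0077 × 0.002223 = 1.712×10⁻⁵ mol.
As a count: 1.712×10⁻⁵ × 6.022×10²³ = 1.0×10¹⁹.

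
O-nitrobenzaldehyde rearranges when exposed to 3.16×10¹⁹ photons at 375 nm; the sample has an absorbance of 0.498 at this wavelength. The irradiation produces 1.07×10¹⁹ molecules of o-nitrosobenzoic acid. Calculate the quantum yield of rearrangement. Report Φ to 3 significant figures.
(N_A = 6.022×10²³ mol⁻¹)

Product: 1.07×10¹⁹ / 6.022×10²³ = 1.777×10⁻⁵ mol.
Moles of photons: 3.16×10¹⁹ / 6.022×10²³ = 5.247×10⁻⁵ mol.
Fraction absorbed: 1 − 10^(−0.498) = 0.6823.
Photons absorbed: 0.6823 × 5.247×10⁻⁵ = 3.580×10⁻⁵ mol.
Φ = 1.777×10⁻⁵ mol / 3.580×10⁻⁵ mol photons = 0.496.

Φ = 0.496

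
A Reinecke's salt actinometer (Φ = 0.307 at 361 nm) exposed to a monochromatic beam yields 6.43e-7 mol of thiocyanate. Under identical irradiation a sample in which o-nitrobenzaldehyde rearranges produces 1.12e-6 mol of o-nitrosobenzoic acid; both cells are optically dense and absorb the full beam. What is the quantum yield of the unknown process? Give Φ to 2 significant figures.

Photons absorbed by the actinometer: 6.43e-7 / 0.307 = 2.094e-6 mol.
Φ(unknown) = 1.12e-6 / 2.094e-6 = 0.53.

Φ = 0.53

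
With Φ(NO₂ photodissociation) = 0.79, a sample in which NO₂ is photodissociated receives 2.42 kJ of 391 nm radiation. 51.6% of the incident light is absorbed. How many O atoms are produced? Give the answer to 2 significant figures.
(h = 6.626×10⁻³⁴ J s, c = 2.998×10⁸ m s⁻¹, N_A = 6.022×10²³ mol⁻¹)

1.9×10²¹ atoms

Photon energy at 391 nm: hc/λ = (6.626×10⁻³⁴)(2.998×10⁸)/(391×10⁻⁹) = 5.080×10⁻¹⁹ J.
Incident energy: 2.42 kJ = 2420 J.
Photons incident: 2420 / 5.080×10⁻¹⁹ = 4.764×10²¹, i.e. 4.764×10²¹/6.022×10²³ = 0.007911 mol.
Photons absorbed: 0.516 × 0.007911 = 0.004082 mol.
Product: Φ × n_abs = 0.79 × 0.004082 = 0.003225 mol.
As a count: 0.003225 × 6.022×10²³ = 1.9×10²¹.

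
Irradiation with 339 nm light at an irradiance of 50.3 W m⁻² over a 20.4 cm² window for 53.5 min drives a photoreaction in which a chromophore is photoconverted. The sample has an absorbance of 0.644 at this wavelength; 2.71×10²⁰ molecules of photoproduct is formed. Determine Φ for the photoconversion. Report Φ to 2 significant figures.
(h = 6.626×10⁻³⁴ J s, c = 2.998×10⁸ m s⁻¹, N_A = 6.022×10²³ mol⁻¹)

Φ = 0.62

Product: 2.71×10²⁰ / 6.022×10²³ = 4.500×10⁻⁴ mol.
Photon energy at 339 nm: hc/λ = (6.626×10⁻³⁴)(2.998×10⁸)/(339×10⁻⁹) = 5.860×10⁻¹⁹ J.
Energy delivered: (50.3 W m⁻²)(20.4×10⁻⁴ m²)(3210 s) = 329.4 J.
Photons incident: 329.4 / 5.860×10⁻¹⁹ = 5.621×10²⁰, i.e. 5.621×10²⁰/6.022×10²³ = 9.334×10⁻⁴ mol.
Fraction absorbed: 1 − 10^(−0.644) = 0.7730.
Photons absorbed: 0.7730 × 9.334×10⁻⁴ = 7.215×10⁻⁴ mol.
Φ = 4.500×10⁻⁴ mol / 7.215×10⁻⁴ mol photons = 0.62.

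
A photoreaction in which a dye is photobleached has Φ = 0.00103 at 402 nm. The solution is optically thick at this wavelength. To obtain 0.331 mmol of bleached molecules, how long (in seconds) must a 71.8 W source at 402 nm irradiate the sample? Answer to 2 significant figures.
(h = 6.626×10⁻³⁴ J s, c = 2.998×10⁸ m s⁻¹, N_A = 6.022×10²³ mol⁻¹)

Product: 0.331 mmol = 3.31×10⁻⁴ mol.
Photons that must be absorbed: 3.31×10⁻⁴ / 0.00103 = 0.3214 mol.
Photon energy: hc/λ = 4.941×10⁻¹⁹ J; per mole, 2.975×10⁵ J mol⁻¹.
Energy required: 0.3214 × 2.975×10⁵ = 9.562×10⁴ J.
Time: 9.562×10⁴ J / 71.8 W = 1300 s.

t ≈ 1300 s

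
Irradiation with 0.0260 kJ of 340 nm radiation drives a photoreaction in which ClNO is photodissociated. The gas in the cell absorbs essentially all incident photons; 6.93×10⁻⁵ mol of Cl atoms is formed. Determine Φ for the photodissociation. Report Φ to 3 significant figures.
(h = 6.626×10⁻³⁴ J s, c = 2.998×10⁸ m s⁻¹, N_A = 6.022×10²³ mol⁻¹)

Φ = 0.938

Photon energy at 340 nm: hc/λ = (6.626×10⁻³⁴)(2.998×10⁸)/(340×10⁻⁹) = 5.843×10⁻¹⁹ J.
Incident energy: 0.0260 kJ = 26.0 J.
Photons incident: 26.0 / 5.843×10⁻¹⁹ = 4.450×10¹⁹, i.e. 4.450×10¹⁹/6.022×10²³ = 7.390×10⁻⁵ mol.
Φ = 6.93×10⁻⁵ mol / 7.390×10⁻⁵ mol photons = 0.938.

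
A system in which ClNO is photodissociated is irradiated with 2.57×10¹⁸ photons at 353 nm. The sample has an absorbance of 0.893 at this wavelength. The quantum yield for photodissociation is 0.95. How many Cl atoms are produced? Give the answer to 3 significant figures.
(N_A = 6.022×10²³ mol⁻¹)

Moles of photons: 2.57×10¹⁸ / 6.022×10²³ = 4.268×10⁻⁶ mol.
Fraction absorbed: 1 − 10^(−0.893) = 0.8721.
Photons absorbed: 0.8721 × 4.268×10⁻⁶ = 3.722×10⁻⁶ mol.
Product: Φ × n_abs = 0.95 × 3.722×10⁻⁶ = 3.536×10⁻⁶ mol.
As a count: 3.536×10⁻⁶ × 6.022×10²³ = 2.13×10¹⁸.

2.13×10¹⁸ atoms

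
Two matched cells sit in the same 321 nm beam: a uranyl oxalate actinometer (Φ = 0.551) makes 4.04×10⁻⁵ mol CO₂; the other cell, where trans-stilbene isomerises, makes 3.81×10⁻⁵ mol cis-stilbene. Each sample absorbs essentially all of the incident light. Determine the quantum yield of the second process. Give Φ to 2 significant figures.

Photons absorbed by the actinometer: 4.04×10⁻⁵ / 0.551 = 7.332×10⁻⁵ mol.
Φ(unknown) = 3.81×10⁻⁵ / 7.332×10⁻⁵ = 0.52.

Φ = 0.52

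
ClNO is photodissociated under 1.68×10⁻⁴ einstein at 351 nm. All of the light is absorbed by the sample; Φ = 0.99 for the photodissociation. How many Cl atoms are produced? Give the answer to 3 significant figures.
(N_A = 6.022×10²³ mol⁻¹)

Product: Φ × n_abs = 0.99 × 1.68×10⁻⁴ = 1.663×10⁻⁴ mol.
As a count: 1.663×10⁻⁴ × 6.022×10²³ = 1.00×10²⁰.

1.00×10²⁰ atoms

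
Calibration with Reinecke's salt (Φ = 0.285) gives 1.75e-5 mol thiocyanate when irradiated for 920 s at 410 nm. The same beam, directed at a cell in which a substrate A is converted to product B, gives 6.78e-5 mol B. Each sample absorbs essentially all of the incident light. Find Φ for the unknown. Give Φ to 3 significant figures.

Φ = 1.10

Photons absorbed by the actinometer: 1.75e-5 / 0.285 = 6.140e-5 mol.
Φ(unknown) = 6.78e-5 / 6.140e-5 = 1.10.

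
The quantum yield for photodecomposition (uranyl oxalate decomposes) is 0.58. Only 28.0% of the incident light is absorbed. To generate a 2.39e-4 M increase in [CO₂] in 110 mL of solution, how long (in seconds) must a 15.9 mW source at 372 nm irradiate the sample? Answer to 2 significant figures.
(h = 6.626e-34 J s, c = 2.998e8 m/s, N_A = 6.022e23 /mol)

Product: (2.39e-4 M)(0.11 L) = 2.629e-5 mol.
Photons that must be absorbed: 2.629e-5 / 0.58 = 4.533e-5 mol.
Incident photons needed: 4.533e-5 / 0.280 = 1.619e-4 mol.
Photon energy: hc/λ = 5.340e-19 J; per mole, 3.216e5 J mol⁻¹.
Energy required: 1.619e-4 × 3.216e5 = 52.07 J.
Time: 52.07 J / 0.0159 W = 3300 s.

t ≈ 3300 s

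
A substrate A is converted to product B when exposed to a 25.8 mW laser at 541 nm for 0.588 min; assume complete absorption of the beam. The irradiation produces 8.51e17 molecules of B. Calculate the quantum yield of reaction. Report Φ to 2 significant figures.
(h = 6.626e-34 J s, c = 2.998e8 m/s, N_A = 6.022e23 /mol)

Φ = 0.34

Product: 8.51e17 / 6.022e23 = 1.413e-6 mol.
Photon energy at 541 nm: hc/λ = (6.626e-34)(2.998e8)/(541e-9) = 3.672e-19 J.
Energy delivered: (25.8 mW)(35.28 s) = 0.9102 J.
Photons incident: 0.9102 / 3.672e-19 = 2.479e18, i.e. 2.479e18/6.022e23 = 4.117e-6 mol.
Φ = 1.413e-6 mol / 4.117e-6 mol photons = 0.34.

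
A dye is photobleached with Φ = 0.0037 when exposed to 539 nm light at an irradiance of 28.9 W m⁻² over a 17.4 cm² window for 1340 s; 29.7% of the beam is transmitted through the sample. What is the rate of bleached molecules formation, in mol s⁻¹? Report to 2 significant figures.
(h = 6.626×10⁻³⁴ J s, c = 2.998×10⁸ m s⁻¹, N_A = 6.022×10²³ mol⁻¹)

Photon energy at 539 nm: hc/λ = (6.626×10⁻³⁴)(2.998×10⁸)/(539×10⁻⁹) = 3.685×10⁻¹⁹ J.
Energy delivered: (28.9 W m⁻²)(17.4×10⁻⁴ m²)(1340 s) = 67.38 J.
Photons incident: 67.38 / 3.685×10⁻¹⁹ = 1.828×10²⁰, i.e. 1.828×10²⁰/6.022×10²³ = 3.036×10⁻⁴ mol.
Fraction absorbed: 1 − 29.7/100 = 0.7030.
Photons absorbed: 0.7030 × 3.036×10⁻⁴ = 2.134×10⁻⁴ mol.
Product formed: 0.0037 × 2.134×10⁻⁴ = 7.896×10⁻⁷ mol.
Rate: 7.896×10⁻⁷ / 1340 s = 5.9×10⁻¹⁰ mol s⁻¹.

5.9×10⁻¹⁰ mol s⁻¹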